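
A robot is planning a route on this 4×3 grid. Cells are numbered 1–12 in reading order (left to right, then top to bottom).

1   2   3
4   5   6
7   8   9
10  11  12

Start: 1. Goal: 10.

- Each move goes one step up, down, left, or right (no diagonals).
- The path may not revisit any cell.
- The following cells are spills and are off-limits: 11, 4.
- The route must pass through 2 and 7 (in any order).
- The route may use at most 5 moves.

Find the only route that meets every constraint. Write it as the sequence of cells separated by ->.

1 -> 2 -> 5 -> 8 -> 7 -> 10

Any route must reach 2 and 7 and still end at 10 within 5 moves, so the order of the required stops is forced.
Route from 1: right 1 to 2, down 2 to 8, left 1 to 7, down 1 to 10 — 5 moves in all.
Check: all required cells visited; 5 ≤ 5 moves.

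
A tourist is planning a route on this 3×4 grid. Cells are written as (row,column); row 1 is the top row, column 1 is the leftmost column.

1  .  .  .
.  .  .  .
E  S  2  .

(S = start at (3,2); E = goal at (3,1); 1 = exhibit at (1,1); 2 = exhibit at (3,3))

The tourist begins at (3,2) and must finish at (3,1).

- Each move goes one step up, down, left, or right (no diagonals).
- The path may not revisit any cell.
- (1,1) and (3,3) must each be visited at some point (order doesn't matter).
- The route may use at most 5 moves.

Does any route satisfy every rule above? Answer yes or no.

Even ignoring the no-revisit rule, getting from (3,2) to (3,1), taking the cheapest ordering (3,2) → (3,3) → (1,1) → (3,1) needs at least 1 + 4 + 2 = 7 moves (Manhattan distance per leg), which exceeds the 5-move limit.

no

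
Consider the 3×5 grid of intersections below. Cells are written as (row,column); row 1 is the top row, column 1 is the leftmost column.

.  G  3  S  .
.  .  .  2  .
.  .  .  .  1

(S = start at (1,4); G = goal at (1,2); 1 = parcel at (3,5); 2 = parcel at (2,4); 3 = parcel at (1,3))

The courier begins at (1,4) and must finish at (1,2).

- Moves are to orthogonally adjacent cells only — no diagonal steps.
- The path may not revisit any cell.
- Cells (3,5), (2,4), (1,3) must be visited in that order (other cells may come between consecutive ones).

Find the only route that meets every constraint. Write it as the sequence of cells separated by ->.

(1,4) -> (1,5) -> (2,5) -> (3,5) -> (3,4) -> (2,4) -> (2,3) -> (1,3) -> (1,2)

The waypoints must appear in the order (3,5), (2,4), (1,3), with no cell reused.
Route from (1,4): right to (1,5), 2× down (reaching (3,5)), left to (3,4), up to (2,4), left to (2,3), up to (1,3), left to (1,2) — 8 moves in all.
Check: order respected (1 at step 3, 2 at step 5, 3 at step 7).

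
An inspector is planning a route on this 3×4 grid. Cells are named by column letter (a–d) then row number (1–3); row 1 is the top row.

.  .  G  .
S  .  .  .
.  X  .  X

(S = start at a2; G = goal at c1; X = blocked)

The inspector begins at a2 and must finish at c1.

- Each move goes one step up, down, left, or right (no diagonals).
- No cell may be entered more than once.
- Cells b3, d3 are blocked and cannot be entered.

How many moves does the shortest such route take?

The Manhattan distance from a2 to c1 is |2−1| + |1−3| = 3, so at least 3 moves are needed.
A route of 3 moves achieves this: a2 → a1 → b1 → c1.
Since 3 matches the lower bound, it is optimal.

3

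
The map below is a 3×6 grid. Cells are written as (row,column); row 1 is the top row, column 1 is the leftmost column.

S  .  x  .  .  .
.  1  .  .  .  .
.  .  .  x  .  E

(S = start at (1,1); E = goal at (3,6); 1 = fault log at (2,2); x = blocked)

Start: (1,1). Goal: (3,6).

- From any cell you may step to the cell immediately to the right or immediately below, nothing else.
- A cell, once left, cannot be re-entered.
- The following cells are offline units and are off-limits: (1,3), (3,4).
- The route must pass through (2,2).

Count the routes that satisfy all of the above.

A right/down-only route from (1,1) to (3,6) makes exactly 2 down-moves and 5 right-moves in some order.
With no other constraints that would be C(7,2) = 21 routes.
Split at (2,2) and multiply the segment counts (each segment already excludes blocked cells): (1,1)→(2,2): 2; (2,2)→(3,6): 2; product = 4.
That gives 4 routes.

4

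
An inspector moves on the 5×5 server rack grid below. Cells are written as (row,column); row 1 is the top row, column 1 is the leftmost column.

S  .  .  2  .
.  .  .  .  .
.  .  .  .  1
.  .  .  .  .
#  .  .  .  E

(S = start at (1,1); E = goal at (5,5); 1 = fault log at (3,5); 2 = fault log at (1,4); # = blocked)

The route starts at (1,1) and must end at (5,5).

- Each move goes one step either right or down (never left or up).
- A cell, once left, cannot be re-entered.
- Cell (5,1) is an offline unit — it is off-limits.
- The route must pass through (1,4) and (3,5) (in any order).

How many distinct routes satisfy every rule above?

3

A right/down-only route from (1,1) to (5,5) makes exactly 4 down-moves and 4 right-moves in some order.
With no other constraints that would be C(8,4) = 70 routes.
A monotone route can only reach the required cells in the order (1,4), (3,5), so split there and multiply the segment counts (each segment already excludes blocked cells): (1,1)→(1,4): 1; (1,4)→(3,5): 3; (3,5)→(5,5): 1; product = 3.
That gives 3 routes.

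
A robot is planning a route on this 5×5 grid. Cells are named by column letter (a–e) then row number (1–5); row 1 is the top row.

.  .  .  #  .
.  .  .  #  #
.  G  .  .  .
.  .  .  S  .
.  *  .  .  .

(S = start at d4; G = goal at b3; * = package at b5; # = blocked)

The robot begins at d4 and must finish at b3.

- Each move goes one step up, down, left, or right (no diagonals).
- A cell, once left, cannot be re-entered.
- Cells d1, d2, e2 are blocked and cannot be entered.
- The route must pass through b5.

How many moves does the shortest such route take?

5

Any route passes through b5 somewhere between d4 and b3. Summing Manhattan distances along the two legs (d4 → b5 → b3) gives a lower bound of 3 + 2 = 5 moves.
A route of 5 moves achieves this: d4 → d5 → c5 → b5 → b4 → b3.
Since 5 matches the lower bound, it is optimal.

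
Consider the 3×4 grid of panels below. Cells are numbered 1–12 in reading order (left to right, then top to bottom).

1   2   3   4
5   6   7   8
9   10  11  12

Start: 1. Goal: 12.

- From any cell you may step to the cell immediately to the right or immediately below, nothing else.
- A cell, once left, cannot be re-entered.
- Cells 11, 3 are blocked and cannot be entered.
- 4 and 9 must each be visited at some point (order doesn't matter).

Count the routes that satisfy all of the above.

0

A right/down-only route from 1 to 12 makes exactly 2 down-moves and 3 right-moves in some order.
With no other constraints that would be C(5,2) = 10 routes.
9 is below but to the left of 4: going 4 → 9 would need a leftward move and 9 → 4 an upward move, so no right/down-only route can visit both required cells.
No route satisfies every constraint, so the count is 0.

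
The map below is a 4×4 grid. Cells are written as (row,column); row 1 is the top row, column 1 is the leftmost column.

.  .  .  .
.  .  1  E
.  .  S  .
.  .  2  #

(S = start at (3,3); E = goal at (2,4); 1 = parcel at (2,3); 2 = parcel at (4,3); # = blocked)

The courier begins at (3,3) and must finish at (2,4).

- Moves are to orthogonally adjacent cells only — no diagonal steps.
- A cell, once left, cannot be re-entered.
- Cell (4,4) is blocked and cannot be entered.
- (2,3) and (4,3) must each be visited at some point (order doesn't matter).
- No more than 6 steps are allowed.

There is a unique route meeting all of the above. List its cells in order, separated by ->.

(3,3) -> (4,3) -> (4,2) -> (3,2) -> (2,2) -> (2,3) -> (2,4)

Any route must reach (2,3) and (4,3) and still end at (2,4) within 6 moves, so the order of the required stops is forced.
Route from (3,3): down 1 to (4,3), left 1 to (4,2), up 2 to (2,2), right 2 to (2,4) — 6 moves in all.
Check: all required cells visited; 6 ≤ 6 moves.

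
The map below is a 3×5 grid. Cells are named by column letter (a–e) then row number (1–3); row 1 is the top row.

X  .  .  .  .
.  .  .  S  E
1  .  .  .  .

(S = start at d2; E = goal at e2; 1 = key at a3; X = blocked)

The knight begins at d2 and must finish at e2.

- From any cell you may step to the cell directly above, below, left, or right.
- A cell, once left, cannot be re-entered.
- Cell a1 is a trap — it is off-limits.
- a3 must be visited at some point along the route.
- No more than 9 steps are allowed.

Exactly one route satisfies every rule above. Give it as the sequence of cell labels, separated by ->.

d2 -> c2 -> b2 -> a2 -> a3 -> b3 -> c3 -> d3 -> e3 -> e2

The 9-move cap with required stops at a3 leaves no slack for detours.
Route from d2: 3× left (reaching a2), down to a3, 4× right (reaching e3), up to e2 — 9 moves in all.
Check: all required cells visited; 9 ≤ 9 moves.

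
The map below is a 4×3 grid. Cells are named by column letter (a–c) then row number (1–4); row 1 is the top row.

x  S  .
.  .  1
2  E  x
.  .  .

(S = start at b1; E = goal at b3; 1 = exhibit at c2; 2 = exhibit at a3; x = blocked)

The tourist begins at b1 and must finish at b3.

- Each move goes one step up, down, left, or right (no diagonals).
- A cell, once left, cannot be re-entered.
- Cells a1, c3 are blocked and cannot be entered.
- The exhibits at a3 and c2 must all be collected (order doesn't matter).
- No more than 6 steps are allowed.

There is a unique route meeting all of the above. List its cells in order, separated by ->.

The budget equals the shortest possible length, so every move has to be on a shortest route through the required cells.
Route from b1: right 1 to c1, down 1 to c2, left 2 to a2, down 1 to a3, right 1 to b3 — 6 moves in all.
Check: all required cells visited; 6 ≤ 6 moves.

b1 -> c1 -> c2 -> b2 -> a2 -> a3 -> b3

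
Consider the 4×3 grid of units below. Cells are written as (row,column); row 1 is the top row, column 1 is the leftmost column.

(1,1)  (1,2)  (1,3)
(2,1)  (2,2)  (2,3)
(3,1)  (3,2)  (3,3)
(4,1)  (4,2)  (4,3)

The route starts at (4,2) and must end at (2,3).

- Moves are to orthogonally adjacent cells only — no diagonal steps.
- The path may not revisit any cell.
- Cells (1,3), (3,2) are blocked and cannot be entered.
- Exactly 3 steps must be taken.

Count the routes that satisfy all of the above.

1

Need simple routes of exactly 3 moves from (4,2) to (2,3) (Manhattan distance 3, so 0 moves are spent on a detour and 0 undoing it).
Enumerating: (4,2) (4,3) (3,3) (2,3).
That gives 1 route.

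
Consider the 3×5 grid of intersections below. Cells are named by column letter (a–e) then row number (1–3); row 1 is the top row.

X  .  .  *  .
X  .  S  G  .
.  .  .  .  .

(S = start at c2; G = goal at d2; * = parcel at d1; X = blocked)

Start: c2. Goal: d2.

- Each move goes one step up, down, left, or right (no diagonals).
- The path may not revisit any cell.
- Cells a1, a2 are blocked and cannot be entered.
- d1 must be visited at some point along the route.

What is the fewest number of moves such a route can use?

3

Any route passes through d1 somewhere between c2 and d2. Summing Manhattan distances along the two legs (c2 → d1 → d2) gives a lower bound of 2 + 1 = 3 moves.
A route of 3 moves achieves this: c2 → c1 → d1 → d2.
Since 3 matches the lower bound, it is optimal.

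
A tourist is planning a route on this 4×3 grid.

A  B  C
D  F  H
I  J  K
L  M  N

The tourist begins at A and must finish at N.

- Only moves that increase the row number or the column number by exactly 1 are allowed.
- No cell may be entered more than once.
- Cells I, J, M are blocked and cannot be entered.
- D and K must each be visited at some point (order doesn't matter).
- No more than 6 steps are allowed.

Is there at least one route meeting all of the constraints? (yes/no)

One route that works: A → D → F → H → K → N.

yes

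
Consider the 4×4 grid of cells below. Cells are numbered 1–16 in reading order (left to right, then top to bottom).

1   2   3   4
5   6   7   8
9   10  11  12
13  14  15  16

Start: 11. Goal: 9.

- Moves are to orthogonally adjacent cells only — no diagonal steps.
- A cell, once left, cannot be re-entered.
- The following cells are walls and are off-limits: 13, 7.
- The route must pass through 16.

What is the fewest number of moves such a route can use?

6

Any route passes through 16 somewhere between 11 and 9. Summing Manhattan distances along the two legs (11 → 16 → 9) gives a lower bound of 2 + 4 = 6 moves.
A route of 6 moves achieves this: 11 → 12 → 16 → 15 → 14 → 10 → 9.
Since 6 matches the lower bound, it is optimal.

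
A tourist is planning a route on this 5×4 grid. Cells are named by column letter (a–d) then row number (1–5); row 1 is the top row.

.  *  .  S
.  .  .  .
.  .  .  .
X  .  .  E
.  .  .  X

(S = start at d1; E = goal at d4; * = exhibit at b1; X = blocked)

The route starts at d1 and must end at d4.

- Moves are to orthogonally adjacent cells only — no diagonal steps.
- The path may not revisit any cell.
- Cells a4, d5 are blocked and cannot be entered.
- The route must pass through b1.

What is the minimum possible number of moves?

Any route passes through b1 somewhere between d1 and d4. Summing Manhattan distances along the two legs (d1 → b1 → d4) gives a lower bound of 2 + 5 = 7 moves.
A route of 7 moves achieves this: d1 → c1 → b1 → b2 → b3 → b4 → c4 → d4.
Since 7 matches the lower bound, it is optimal.

7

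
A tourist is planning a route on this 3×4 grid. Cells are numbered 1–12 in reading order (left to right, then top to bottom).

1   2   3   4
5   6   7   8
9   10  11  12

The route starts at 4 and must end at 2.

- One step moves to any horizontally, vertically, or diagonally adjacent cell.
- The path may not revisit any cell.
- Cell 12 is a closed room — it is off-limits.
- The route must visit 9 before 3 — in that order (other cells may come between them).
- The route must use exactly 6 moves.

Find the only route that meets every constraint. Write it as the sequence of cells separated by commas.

The waypoints must appear in the order 9, 3, with no cell reused.
Route from 4: down-left 2 to 10, left 1 to 9, up-right 2 to 3, left 1 to 2 — 6 moves in all.
Check: order respected (9 at step 3, 3 at step 5); 6 moves as required.

4, 7, 10, 9, 6, 3, 2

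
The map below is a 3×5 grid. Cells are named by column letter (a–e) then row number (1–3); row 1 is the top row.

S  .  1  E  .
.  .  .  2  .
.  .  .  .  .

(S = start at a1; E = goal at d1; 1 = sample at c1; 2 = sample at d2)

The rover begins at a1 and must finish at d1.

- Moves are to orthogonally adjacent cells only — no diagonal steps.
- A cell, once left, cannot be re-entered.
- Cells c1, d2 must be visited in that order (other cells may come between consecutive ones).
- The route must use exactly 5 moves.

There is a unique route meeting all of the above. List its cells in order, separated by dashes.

The waypoints must appear in the order c1, d2, with no cell reused.
Route from a1: right 2 to c1, down 1 to c2, right 1 to d2, up 1 to d1 — 5 moves in all.
Check: order respected (1 at step 2, 2 at step 4); 5 moves as required.

a1 - b1 - c1 - c2 - d2 - d1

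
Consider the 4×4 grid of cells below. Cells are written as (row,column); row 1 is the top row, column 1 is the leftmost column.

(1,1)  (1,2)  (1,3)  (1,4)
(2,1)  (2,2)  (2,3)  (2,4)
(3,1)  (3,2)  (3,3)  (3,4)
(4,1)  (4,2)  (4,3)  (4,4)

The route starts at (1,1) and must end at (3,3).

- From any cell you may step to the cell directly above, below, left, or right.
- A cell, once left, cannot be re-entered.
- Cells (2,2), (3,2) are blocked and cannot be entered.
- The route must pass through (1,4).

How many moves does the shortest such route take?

6

Any route passes through (1,4) somewhere between (1,1) and (3,3). Summing Manhattan distances along the two legs ((1,1) → (1,4) → (3,3)) gives a lower bound of 3 + 3 = 6 moves.
A route of 6 moves achieves this: (1,1) → (1,2) → (1,3) → (1,4) → (2,4) → (3,4) → (3,3).
Since 6 matches the lower bound, it is optimal.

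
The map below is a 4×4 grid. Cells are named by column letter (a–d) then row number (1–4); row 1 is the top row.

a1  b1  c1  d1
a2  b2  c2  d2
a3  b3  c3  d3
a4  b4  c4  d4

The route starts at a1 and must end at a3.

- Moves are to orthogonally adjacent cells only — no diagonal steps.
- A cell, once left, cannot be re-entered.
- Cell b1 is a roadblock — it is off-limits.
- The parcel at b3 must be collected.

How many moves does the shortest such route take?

Any route passes through b3 somewhere between a1 and a3. Summing Manhattan distances along the two legs (a1 → b3 → a3) gives a lower bound of 3 + 1 = 4 moves.
A route of 4 moves achieves this: a1 → a2 → b2 → b3 → a3.
Since 4 matches the lower bound, it is optimal.

4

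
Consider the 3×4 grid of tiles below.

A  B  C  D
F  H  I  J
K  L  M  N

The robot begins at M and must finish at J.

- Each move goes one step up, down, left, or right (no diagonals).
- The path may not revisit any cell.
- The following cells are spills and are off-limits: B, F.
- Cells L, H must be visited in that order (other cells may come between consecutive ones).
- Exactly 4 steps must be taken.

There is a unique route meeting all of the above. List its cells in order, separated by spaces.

The waypoints must appear in the order L, H, with no cell reused.
Route from M: left to L, up to H, 2× right (reaching J) — 4 moves in all.
Check: order respected (L at step 1, H at step 2); 4 moves as required.

M L H I J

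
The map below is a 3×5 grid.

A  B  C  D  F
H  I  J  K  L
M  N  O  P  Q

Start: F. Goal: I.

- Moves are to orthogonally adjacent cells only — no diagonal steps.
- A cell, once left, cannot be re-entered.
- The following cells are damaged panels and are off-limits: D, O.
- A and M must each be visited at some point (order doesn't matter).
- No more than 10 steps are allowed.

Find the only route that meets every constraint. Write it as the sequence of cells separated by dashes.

F - L - K - J - C - B - A - H - M - N - I

Any route must reach A and M and still end at I within 10 moves, so the order of the required stops is forced.
Route from F: down 1 to L, left 2 to J, up 1 to C, left 2 to A, down 2 to M, right 1 to N, up 1 to I — 10 moves in all.
Check: all required cells visited; 10 ≤ 10 moves.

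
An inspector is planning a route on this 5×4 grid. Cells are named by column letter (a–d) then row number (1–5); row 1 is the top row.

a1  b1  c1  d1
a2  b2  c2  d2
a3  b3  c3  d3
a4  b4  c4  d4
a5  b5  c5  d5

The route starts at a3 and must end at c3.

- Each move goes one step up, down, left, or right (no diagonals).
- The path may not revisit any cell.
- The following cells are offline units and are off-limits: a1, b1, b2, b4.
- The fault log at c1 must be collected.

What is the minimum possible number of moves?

12

Any route passes through c1 somewhere between a3 and c3. Summing Manhattan distances along the two legs (a3 → c1 → c3) gives a lower bound of 4 + 2 = 6 moves.
The shortest route satisfying every rule uses 12 moves: a3 → a4 → a5 → b5 → c5 → c4 → d4 → d3 → d2 → d1 → c1 → c2 → c3.
The bound of 6 isn't tight here; checking systematically, no route of length 6 through 11 satisfies every constraint (on a 4-connected grid the length of any start-to-goal walk has the same parity as the Manhattan bound, so only lengths 6, 8, 10, … need checking), so 12 is the minimum.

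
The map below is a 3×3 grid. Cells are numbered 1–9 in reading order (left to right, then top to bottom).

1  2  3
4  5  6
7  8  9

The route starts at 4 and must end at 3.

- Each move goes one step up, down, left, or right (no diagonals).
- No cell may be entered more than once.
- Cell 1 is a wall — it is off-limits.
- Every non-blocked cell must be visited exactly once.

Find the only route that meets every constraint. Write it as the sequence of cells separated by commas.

4, 7, 8, 9, 6, 5, 2, 3

Need to visit all 8 open cells exactly once, starting at 4 and ending at 3.
Cell 7 has only two open neighbours (4 and 8), so the path must pass straight through it: one of those is the cell it's entered from and the other is where it exits.
Route from 4: down 1 to 7, right 2 to 9, up 1 to 6, left 1 to 5, up 1 to 2, right 1 to 3 — 7 moves in all.
Check: all 8 open cells covered.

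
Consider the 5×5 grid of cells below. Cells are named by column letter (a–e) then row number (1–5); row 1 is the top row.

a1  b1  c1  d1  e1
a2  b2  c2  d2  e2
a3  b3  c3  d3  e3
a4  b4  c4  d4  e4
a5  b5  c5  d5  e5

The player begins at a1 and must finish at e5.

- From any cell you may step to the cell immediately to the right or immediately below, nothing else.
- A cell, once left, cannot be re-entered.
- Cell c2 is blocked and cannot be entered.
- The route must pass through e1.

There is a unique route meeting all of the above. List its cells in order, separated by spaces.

a1 b1 c1 d1 e1 e2 e3 e4 e5

Moves only go right or down, so the column and row indices never decrease.
Route from a1: 4× right (reaching e1), 4× down (reaching e5) — 8 moves in all.
Check: all required cells visited.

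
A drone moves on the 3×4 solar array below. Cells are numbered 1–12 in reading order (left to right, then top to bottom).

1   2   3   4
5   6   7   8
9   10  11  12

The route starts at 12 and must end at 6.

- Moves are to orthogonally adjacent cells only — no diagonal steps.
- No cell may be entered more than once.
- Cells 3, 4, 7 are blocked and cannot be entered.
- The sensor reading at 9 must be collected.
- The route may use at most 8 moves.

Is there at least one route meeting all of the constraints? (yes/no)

yes

One route that works: 12 → 11 → 10 → 9 → 5 → 6.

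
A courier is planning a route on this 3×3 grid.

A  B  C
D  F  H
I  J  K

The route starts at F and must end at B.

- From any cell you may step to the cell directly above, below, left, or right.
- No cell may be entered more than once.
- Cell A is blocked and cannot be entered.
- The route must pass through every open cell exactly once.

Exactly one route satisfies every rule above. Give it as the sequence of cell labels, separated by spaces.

Need to visit all 8 open cells exactly once, starting at F and ending at B.
Cell I has only two open neighbours (D and J), so the path must pass straight through it: one of those is the cell it's entered from and the other is where it exits.
Route from F: left to D, down to I, 2× right (reaching K), 2× up (reaching C), left to B — 7 moves in all.
Check: all 8 open cells covered.

F D I J K H C B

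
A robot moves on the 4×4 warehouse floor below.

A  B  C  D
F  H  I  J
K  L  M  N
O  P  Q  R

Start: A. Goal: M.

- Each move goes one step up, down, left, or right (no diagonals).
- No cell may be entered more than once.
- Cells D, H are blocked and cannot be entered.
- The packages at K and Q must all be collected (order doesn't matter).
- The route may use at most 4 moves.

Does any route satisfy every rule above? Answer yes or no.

no

Even ignoring the no-revisit rule, getting from A to M, taking the cheapest ordering A → K → Q → M needs at least 2 + 3 + 1 = 6 moves (Manhattan distance per leg), which exceeds the 4-move limit.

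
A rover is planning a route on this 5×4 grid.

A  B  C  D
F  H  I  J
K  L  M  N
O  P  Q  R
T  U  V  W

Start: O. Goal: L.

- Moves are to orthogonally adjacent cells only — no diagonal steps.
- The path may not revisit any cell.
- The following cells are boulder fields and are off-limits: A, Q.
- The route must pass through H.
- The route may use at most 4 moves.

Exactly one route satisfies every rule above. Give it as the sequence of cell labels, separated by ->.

Any route must reach H and still end at L within 4 moves, so the order of the required stops is forced.
Route from O: up 2 to F, right 1 to H, down 1 to L — 4 moves in all.
Check: all required cells visited; 4 ≤ 4 moves.

O -> K -> F -> H -> L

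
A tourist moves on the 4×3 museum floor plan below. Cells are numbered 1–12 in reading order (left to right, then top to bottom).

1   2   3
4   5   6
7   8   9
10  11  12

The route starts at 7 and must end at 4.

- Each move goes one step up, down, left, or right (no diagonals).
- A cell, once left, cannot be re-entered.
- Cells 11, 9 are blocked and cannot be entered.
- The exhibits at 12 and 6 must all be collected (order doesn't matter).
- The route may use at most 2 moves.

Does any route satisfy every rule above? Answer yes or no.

The blocked cells wall 12 off from 7 completely — no sequence of moves reaches it at all, so no route can satisfy the rules.

no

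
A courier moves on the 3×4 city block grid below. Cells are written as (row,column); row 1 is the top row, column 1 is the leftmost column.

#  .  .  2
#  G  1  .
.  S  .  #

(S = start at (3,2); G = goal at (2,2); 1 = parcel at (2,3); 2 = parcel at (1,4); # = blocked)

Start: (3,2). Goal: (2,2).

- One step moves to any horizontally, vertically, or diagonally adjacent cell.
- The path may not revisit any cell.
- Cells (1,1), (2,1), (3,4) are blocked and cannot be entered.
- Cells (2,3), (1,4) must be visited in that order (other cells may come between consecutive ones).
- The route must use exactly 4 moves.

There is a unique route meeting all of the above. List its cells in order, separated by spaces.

(3,2) (2,3) (1,4) (1,3) (2,2)

The waypoints must appear in the order (2,3), (1,4), with no cell reused.
Route from (3,2): up-right 2 to (1,4), left 1 to (1,3), down-left 1 to (2,2) — 4 moves in all.
Check: order respected (1 at step 1, 2 at step 2); 4 moves as required.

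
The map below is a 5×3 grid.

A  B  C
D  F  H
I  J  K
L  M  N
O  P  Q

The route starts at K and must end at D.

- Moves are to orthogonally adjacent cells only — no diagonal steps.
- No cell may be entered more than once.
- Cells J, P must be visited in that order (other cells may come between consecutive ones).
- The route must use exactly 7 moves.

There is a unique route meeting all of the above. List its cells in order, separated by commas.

The waypoints must appear in the order J, P, with no cell reused.
Route from K: left 1 to J, down 2 to P, left 1 to O, up 3 to D — 7 moves in all.
Check: order respected (J at step 1, P at step 3); 7 moves as required.

K, J, M, P, O, L, I, D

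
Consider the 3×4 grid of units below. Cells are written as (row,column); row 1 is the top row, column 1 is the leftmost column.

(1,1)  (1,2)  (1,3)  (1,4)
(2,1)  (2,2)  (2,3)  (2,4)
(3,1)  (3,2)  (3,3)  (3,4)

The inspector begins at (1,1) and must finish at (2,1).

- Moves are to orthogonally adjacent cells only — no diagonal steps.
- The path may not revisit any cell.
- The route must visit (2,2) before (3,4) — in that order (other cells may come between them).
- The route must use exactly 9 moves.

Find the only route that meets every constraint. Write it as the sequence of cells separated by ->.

(1,1) -> (1,2) -> (2,2) -> (2,3) -> (2,4) -> (3,4) -> (3,3) -> (3,2) -> (3,1) -> (2,1)

The waypoints must appear in the order (2,2), (3,4), with no cell reused.
Route from (1,1): right 1 to (1,2), down 1 to (2,2), right 2 to (2,4), down 1 to (3,4), left 3 to (3,1), up 1 to (2,1) — 9 moves in all.
Check: order respected ((2,2) at step 2, (3,4) at step 5); 9 moves as required.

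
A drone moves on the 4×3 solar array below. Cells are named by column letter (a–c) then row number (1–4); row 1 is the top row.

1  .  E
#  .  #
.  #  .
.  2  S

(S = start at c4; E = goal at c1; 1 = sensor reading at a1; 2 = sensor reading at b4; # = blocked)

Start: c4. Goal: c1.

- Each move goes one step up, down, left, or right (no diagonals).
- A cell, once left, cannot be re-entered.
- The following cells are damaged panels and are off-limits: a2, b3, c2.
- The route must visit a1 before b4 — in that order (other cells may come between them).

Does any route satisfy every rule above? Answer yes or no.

The blocked cells wall a1 off from c4 completely — no sequence of moves reaches it at all, so no route can satisfy the rules.

no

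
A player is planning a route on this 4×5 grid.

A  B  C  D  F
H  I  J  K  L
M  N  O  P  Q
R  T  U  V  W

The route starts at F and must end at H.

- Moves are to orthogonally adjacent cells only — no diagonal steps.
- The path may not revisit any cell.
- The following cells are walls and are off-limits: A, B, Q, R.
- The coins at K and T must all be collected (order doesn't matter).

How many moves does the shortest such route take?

Any route passes through K and T in some order between F and H. Summing Manhattan distances along each leg and taking the cheapest ordering (F → K → T → H) gives a lower bound of 2 + 4 + 3 = 9 moves.
A route of 9 moves achieves this: F → L → K → P → V → U → T → N → I → H.
Since 9 matches the lower bound, it is optimal.

9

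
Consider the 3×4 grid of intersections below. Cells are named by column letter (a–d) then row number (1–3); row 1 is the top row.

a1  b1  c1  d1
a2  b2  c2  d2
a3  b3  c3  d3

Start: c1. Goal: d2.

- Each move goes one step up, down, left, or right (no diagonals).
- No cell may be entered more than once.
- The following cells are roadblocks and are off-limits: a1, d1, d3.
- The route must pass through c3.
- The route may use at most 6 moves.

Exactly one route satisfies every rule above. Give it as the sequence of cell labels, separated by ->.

c1 -> b1 -> b2 -> b3 -> c3 -> c2 -> d2

The 6-move cap with required stops at c3 leaves no slack for detours.
Route from c1: left 1 to b1, down 2 to b3, right 1 to c3, up 1 to c2, right 1 to d2 — 6 moves in all.
Check: all required cells visited; 6 ≤ 6 moves.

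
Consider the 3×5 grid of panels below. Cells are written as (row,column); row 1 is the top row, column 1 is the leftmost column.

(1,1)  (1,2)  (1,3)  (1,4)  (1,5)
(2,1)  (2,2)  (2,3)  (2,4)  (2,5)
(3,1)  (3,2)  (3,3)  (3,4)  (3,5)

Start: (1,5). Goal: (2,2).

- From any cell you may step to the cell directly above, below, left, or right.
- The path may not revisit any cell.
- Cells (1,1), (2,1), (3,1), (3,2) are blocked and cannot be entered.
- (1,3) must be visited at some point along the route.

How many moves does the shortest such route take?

4

Any route passes through (1,3) somewhere between (1,5) and (2,2). Summing Manhattan distances along the two legs ((1,5) → (1,3) → (2,2)) gives a lower bound of 2 + 2 = 4 moves.
A route of 4 moves achieves this: (1,5) → (1,4) → (1,3) → (2,3) → (2,2).
Since 4 matches the lower bound, it is optimal.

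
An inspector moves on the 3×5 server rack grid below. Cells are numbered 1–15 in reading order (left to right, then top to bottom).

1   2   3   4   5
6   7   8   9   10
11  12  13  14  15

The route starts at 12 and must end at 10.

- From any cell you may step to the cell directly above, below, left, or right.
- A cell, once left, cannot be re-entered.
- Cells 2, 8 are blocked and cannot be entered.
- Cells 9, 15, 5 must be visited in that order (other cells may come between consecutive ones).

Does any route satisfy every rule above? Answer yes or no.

Even ignoring the required order, no revisit-free route from 12 to 10 manages to pass through all of 9, 15, and 5: branching out from 12, every path either misses one of them or, having collected them, can no longer reach 10 without re-entering a cell.

no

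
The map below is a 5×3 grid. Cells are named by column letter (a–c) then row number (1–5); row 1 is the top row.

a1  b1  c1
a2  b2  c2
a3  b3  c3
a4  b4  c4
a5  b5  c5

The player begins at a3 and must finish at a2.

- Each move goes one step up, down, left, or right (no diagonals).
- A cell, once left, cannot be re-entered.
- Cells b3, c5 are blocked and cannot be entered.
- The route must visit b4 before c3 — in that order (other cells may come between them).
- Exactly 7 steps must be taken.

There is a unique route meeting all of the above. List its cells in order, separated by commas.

a3, a4, b4, c4, c3, c2, b2, a2

The waypoints must appear in the order b4, c3, with no cell reused.
Route from a3: down to a4, 2× right (reaching c4), 2× up (reaching c2), 2× left (reaching a2) — 7 moves in all.
Check: order respected (b4 at step 2, c3 at step 4); 7 moves as required.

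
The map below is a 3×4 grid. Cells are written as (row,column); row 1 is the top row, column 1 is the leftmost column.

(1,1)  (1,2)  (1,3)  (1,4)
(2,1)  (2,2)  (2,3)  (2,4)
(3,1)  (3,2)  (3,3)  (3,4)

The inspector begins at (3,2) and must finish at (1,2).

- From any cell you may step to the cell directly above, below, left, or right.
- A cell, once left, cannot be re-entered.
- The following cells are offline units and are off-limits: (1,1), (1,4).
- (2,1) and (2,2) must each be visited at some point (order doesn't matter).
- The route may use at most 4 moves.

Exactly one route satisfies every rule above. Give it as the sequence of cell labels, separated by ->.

The budget equals the shortest possible length, so every move has to be on a shortest route through the required cells.
Route from (3,2): left 1 to (3,1), up 1 to (2,1), right 1 to (2,2), up 1 to (1,2) — 4 moves in all.
Check: all required cells visited; 4 ≤ 4 moves.

(3,2) -> (3,1) -> (2,1) -> (2,2) -> (1,2)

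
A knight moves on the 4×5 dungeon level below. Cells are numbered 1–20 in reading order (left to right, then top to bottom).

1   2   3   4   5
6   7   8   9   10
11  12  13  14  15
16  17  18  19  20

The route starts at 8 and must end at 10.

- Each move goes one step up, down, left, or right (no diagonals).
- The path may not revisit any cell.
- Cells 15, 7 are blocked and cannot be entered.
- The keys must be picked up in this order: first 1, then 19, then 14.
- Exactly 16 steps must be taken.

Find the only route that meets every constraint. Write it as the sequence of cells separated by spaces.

8 3 2 1 6 11 16 17 12 13 18 19 14 9 4 5 10

The waypoints must appear in the order 1, 19, 14, with no cell reused.
Route from 8: up 1 to 3, left 2 to 1, down 3 to 16, right 1 to 17, up 1 to 12, right 1 to 13, down 1 to 18, right 1 to 19, up 3 to 4, right 1 to 5, down 1 to 10 — 16 moves in all.
Check: order respected (1 at step 3, 19 at step 11, 14 at step 12); 16 moves as required.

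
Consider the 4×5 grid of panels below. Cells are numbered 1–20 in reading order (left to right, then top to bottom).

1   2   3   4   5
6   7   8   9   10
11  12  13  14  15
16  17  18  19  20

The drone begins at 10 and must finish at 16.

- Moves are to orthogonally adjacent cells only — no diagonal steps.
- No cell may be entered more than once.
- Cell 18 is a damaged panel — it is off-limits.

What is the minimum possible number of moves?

6

The Manhattan distance from 10 to 16 is |2−4| + |5−1| = 6, so at least 6 moves are needed.
A route of 6 moves achieves this: 10 → 15 → 14 → 13 → 12 → 17 → 16.
Since 6 matches the lower bound, it is optimal.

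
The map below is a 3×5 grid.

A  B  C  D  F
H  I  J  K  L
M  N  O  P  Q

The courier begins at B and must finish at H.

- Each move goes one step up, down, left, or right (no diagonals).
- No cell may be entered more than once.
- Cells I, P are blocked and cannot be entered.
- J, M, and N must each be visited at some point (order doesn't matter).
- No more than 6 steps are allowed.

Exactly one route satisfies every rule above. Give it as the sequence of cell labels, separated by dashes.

Any route must reach J, M, and N and still end at H within 6 moves, so the order of the required stops is forced.
Route from B: right 1 to C, down 2 to O, left 2 to M, up 1 to H — 6 moves in all.
Check: all required cells visited; 6 ≤ 6 moves.

B - C - J - O - N - M - H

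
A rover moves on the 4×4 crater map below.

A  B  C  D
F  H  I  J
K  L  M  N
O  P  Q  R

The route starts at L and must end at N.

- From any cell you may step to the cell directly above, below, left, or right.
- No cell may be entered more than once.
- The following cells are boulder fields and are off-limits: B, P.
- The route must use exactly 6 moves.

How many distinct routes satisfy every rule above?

5

Need simple routes of exactly 6 moves from L to N (Manhattan distance 2, so 2 moves are spent on a detour and 2 undoing it).
Enumerating: L H I C D J N | L H I M Q R N | L K F H I M N | L K F H I J N | L M I C D J N.
That gives 5 routes.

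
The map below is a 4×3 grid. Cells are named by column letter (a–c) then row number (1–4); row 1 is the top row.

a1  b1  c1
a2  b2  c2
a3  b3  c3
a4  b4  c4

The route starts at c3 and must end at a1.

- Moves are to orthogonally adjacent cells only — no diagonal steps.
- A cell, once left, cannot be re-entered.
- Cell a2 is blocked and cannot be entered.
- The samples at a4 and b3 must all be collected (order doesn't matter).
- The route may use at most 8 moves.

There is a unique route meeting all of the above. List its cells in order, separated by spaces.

c3 c4 b4 a4 a3 b3 b2 b1 a1

Any route must reach a4 and b3 and still end at a1 within 8 moves, so the order of the required stops is forced.
Route from c3: down 1 to c4, left 2 to a4, up 1 to a3, right 1 to b3, up 2 to b1, left 1 to a1 — 8 moves in all.
Check: all required cells visited; 8 ≤ 8 moves.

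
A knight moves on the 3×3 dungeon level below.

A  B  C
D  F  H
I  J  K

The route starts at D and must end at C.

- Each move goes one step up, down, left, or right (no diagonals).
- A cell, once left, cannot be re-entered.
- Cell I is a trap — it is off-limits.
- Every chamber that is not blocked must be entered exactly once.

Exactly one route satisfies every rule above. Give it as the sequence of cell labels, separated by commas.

Need to visit all 8 open cells exactly once, starting at D and ending at C.
Cell J has only two open neighbours (F and K), so the path must pass straight through it: one of those is the cell it's entered from and the other is where it exits.
Route from D: up to A, right to B, 2× down (reaching J), right to K, 2× up (reaching C) — 7 moves in all.
Check: all 8 open cells covered.

D, A, B, F, J, K, H, C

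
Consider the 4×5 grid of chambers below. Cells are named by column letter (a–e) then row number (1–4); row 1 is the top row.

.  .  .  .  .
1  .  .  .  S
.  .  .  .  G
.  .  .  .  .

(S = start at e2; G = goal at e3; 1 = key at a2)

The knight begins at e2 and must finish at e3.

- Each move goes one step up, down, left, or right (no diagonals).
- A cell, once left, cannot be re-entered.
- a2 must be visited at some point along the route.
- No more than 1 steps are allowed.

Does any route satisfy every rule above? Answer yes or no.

Even ignoring the no-revisit rule, getting from e2 to e3 via a2 needs at least 4 + 5 = 9 moves (Manhattan distance per leg), which exceeds the 1-move limit.

no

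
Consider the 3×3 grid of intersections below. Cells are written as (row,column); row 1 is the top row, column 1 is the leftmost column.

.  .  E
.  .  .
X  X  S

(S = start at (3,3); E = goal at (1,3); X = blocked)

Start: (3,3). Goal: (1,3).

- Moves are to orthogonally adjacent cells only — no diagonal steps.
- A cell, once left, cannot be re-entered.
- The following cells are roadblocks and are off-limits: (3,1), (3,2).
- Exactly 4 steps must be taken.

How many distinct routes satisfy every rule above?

1

Need simple routes of exactly 4 moves from (3,3) to (1,3) (Manhattan distance 2, so 1 moves are spent on a detour and 1 undoing it).
Enumerating: (3,3) (2,3) (2,2) (1,2) (1,3).
That gives 1 route.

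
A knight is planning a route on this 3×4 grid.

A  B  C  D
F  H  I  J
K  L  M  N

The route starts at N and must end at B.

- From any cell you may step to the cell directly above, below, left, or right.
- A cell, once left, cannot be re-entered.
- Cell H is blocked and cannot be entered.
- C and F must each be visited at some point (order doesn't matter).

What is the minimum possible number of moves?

10

Any route passes through C and F in some order between N and B. Summing Manhattan distances along each leg and taking the cheapest ordering (N → C → F → B) gives a lower bound of 3 + 3 + 2 = 8 moves.
The shortest route satisfying every rule uses 10 moves: N → J → D → C → I → M → L → K → F → A → B.
The bound of 8 isn't tight here; checking systematically, no route of length 8 through 9 satisfies every constraint, so 10 is the minimum.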